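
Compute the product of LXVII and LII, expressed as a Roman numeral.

LXVII = 67
LII = 52
67 × 52 = 3484

MMMCDLXXXIV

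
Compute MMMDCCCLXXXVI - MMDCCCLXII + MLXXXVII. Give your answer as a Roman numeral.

MMMDCCCLXXXVI = 3886, MMDCCCLXII = 2862, MLXXXVII = 1087
3886 - 2862 = 1024
1024 + 1087 = 2111

MMCXI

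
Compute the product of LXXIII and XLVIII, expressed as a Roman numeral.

LXXIII = 73
XLVIII = 48
73 × 48 = 3504

MMMDIV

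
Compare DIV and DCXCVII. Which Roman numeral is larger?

DIV = 504
DCXCVII = 697
697 is larger

DCXCVII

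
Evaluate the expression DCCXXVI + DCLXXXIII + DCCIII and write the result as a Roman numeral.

DCCXXVI = 726, DCLXXXIII = 683, DCCIII = 703
726 + 683 = 1409
1409 + 703 = 2112

MMCXII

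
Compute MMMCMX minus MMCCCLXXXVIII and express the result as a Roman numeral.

MMMCMX = 3910
MMCCCLXXXVIII = 2388
3910 - 2388 = 1522

MDXXII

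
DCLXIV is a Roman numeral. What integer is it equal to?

DCLXIV: D=500, C=100, L=50, X=10, IV=4
500 + 100 + 50 + 10 + 4 = 664

664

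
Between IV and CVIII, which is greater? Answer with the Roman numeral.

IV = 4
CVIII = 108
108 is larger

CVIII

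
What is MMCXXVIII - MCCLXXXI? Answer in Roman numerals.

MMCXXVIII = 2128
MCCLXXXI = 1281
2128 - 1281 = 847

DCCCXLVII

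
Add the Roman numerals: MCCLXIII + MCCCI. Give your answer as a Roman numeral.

MCCLXIII = 1263
MCCCI = 1301
1263 + 1301 = 2564

MMDLXIV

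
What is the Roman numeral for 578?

Convert 578 to Roman numerals:
  578 contains 1×500 (D)
  78 contains 1×50 (L)
  28 contains 2×10 (XX)
  8 contains 1×5 (V)
  3 contains 3×1 (III)

DLXXVIII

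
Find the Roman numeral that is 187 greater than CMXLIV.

CMXLIV = 944
944 + 187 = 1131

MCXXXI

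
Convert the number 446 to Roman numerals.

Convert 446 to Roman numerals:
  446 contains 1×400 (CD)
  46 contains 1×40 (XL)
  6 contains 1×5 (V)
  1 contains 1×1 (I)

CDXLVI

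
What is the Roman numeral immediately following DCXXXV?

DCXXXV = 635; next is 636

DCXXXVI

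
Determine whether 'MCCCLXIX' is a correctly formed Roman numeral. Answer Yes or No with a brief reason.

'MCCCLXIX': Check the rules: uses only the symbols I, V, X, L, C, D, M; no symbol is repeated more than three times in a row; V, L and D each appear at most once; the only place a smaller symbol precedes a larger one is the allowed subtractive pair IX, the symbol right after such a pair (if any) is smaller than the pair's first symbol, and otherwise the values never increase from left to right. Value: M (1000) + C (100) + C (100) + C (100) + L (50) + X (10) + IX (9) = 1369. So it is a valid standard Roman numeral.

Yes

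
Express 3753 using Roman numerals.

Convert 3753 to Roman numerals:
  3753 contains 3×1000 (MMM)
  753 contains 1×500 (D)
  253 contains 2×100 (CC)
  53 contains 1×50 (L)
  3 contains 3×1 (III)

MMMDCCLIII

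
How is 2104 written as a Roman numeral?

Convert 2104 to Roman numerals:
  2104 contains 2×1000 (MM)
  104 contains 1×100 (C)
  4 contains 1×4 (IV)

MMCIV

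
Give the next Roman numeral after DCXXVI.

DCXXVI = 626, so the next integer is 626 + 1 = 627

DCXXVII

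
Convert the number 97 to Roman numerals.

Convert 97 to Roman numerals:
  97 contains 1×90 (XC)
  7 contains 1×5 (V)
  2 contains 2×1 (II)

XCVII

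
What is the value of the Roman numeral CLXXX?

CLXXX: C=100, L=50, X=10, X=10, X=10
100 + 50 + 10 + 10 + 10 = 180

180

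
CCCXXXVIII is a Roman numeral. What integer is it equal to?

CCCXXXVIII: C=100, C=100, C=100, X=10, X=10, X=10, V=5, I=1, I=1, I=1
100 + 100 + 100 + 10 + 10 + 10 + 5 + 1 + 1 + 1 = 338

338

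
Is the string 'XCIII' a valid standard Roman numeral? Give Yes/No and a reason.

'XCIII': Check the rules: uses only the symbols I, V, X, L, C, D, M; no symbol is repeated more than three times in a row; V, L and D each appear at most once; the only place a smaller symbol precedes a larger one is the allowed subtractive pair XC, the symbol right after such a pair (if any) is smaller than the pair's first symbol, and otherwise the values never increase from left to right. Value: XC (90) + I (1) + I (1) + I (1) = 93. So it is a valid standard Roman numeral.

Yes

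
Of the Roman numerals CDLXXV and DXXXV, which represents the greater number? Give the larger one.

CDLXXV = 475
DXXXV = 535
535 is larger

DXXXV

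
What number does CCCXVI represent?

CCCXVI: C=100, C=100, C=100, X=10, V=5, I=1
100 + 100 + 100 + 10 + 5 + 1 = 316

316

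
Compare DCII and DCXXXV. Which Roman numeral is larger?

DCII = 602
DCXXXV = 635
635 is larger

DCXXXV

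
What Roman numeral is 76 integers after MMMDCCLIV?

MMMDCCLIV = 3754
3754 + 76 = 3830

MMMDCCCXXX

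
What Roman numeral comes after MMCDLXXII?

MMCDLXXII = 2472; next is 2473

MMCDLXXIII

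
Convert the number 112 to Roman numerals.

Convert 112 to Roman numerals:
  112 contains 1×100 (C)
  12 contains 1×10 (X)
  2 contains 2×1 (II)

CXII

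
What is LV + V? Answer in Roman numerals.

LV = 55
V = 5
55 + 5 = 60

LX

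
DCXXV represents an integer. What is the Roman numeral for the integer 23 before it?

DCXXV = 625
625 - 23 = 602

DCII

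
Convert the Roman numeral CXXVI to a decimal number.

CXXVI: C=100, X=10, X=10, V=5, I=1
100 + 10 + 10 + 5 + 1 = 126

126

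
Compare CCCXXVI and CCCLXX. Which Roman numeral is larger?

CCCXXVI = 326
CCCLXX = 370
370 is larger

CCCLXX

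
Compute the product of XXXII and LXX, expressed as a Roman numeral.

XXXII = 32
LXX = 70
32 × 70 = 2240

MMCCXL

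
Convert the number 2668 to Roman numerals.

Convert 2668 to Roman numerals:
  2668 contains 2×1000 (MM)
  668 contains 1×500 (D)
  168 contains 1×100 (C)
  68 contains 1×50 (L)
  18 contains 1×10 (X)
  8 contains 1×5 (V)
  3 contains 3×1 (III)

MMDCLXVIII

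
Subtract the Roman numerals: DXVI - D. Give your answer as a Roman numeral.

DXVI = 516
D = 500
516 - 500 = 16

XVI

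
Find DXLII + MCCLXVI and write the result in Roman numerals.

DXLII = 542
MCCLXVI = 1266
542 + 1266 = 1808

MDCCCVIII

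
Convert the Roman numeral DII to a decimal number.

DII: D=500, I=1, I=1
500 + 1 + 1 = 502

502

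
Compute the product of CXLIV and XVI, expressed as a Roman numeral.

CXLIV = 144
XVI = 16
144 × 16 = 2304

MMCCCIV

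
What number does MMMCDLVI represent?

MMMCDLVI: M=1000, M=1000, M=1000, CD=400, L=50, V=5, I=1
1000 + 1000 + 1000 + 400 + 50 + 5 + 1 = 3456

3456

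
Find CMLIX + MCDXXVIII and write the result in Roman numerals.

CMLIX = 959
MCDXXVIII = 1428
959 + 1428 = 2387

MMCCCLXXXVII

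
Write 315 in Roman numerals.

Convert 315 to Roman numerals:
  315 contains 3×100 (CCC)
  15 contains 1×10 (X)
  5 contains 1×5 (V)

CCCXV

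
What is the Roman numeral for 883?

Convert 883 to Roman numerals:
  883 contains 1×500 (D)
  383 contains 3×100 (CCC)
  83 contains 1×50 (L)
  33 contains 3×10 (XXX)
  3 contains 3×1 (III)

DCCCLXXXIII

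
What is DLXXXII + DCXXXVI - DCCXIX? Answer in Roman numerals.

DLXXXII = 582, DCXXXVI = 636, DCCXIX = 719
582 + 636 = 1218
1218 - 719 = 499

CDXCIX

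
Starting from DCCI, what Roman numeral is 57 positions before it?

DCCI = 701
701 - 57 = 644

DCXLIV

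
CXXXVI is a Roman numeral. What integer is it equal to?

CXXXVI: C=100, X=10, X=10, X=10, V=5, I=1
100 + 10 + 10 + 10 + 5 + 1 = 136

136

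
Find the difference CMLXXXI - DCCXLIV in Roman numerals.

CMLXXXI = 981
DCCXLIV = 744
981 - 744 = 237

CCXXXVII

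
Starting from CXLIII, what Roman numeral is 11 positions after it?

CXLIII = 143
143 + 11 = 154

CLIV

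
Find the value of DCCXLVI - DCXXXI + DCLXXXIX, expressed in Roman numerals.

DCCXLVI = 746, DCXXXI = 631, DCLXXXIX = 689
746 - 631 = 115
115 + 689 = 804

DCCCIV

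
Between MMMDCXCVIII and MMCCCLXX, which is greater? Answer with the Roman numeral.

MMMDCXCVIII = 3698
MMCCCLXX = 2370
3698 is larger

MMMDCXCVIII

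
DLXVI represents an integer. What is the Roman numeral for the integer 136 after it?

DLXVI = 566
566 + 136 = 702

DCCII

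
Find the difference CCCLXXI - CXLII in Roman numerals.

CCCLXXI = 371
CXLII = 142
371 - 142 = 229

CCXXIX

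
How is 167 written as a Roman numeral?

Convert 167 to Roman numerals:
  167 contains 1×100 (C)
  67 contains 1×50 (L)
  17 contains 1×10 (X)
  7 contains 1×5 (V)
  2 contains 2×1 (II)

CLXVII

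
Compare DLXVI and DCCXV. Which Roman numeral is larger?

DLXVI = 566
DCCXV = 715
715 is larger

DCCXV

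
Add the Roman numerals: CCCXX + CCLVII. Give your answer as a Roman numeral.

CCCXX = 320
CCLVII = 257
320 + 257 = 577

DLXXVII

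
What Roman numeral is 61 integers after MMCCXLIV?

MMCCXLIV = 2244
2244 + 61 = 2305

MMCCCV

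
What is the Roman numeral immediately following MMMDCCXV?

MMMDCCXV = 3715, so the next integer is 3715 + 1 = 3716

MMMDCCXVI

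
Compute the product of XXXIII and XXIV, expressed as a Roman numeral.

XXXIII = 33
XXIV = 24
33 × 24 = 792

DCCXCII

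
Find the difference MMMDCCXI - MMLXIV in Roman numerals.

MMMDCCXI = 3711
MMLXIV = 2064
3711 - 2064 = 1647

MDCXLVII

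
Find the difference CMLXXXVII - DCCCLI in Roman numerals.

CMLXXXVII = 987
DCCCLI = 851
987 - 851 = 136

CXXXVI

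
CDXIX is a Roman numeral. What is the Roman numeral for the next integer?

CDXIX = 419; next is 420

CDXX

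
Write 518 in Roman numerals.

Convert 518 to Roman numerals:
  518 contains 1×500 (D)
  18 contains 1×10 (X)
  8 contains 1×5 (V)
  3 contains 3×1 (III)

DXVIII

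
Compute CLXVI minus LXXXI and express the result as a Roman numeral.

CLXVI = 166
LXXXI = 81
166 - 81 = 85

LXXXV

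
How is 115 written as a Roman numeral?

Convert 115 to Roman numerals:
  115 contains 1×100 (C)
  15 contains 1×10 (X)
  5 contains 1×5 (V)

CXV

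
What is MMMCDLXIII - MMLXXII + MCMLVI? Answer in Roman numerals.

MMMCDLXIII = 3463, MMLXXII = 2072, MCMLVI = 1956
3463 - 2072 = 1391
1391 + 1956 = 3347

MMMCCCXLVII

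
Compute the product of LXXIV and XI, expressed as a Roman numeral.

LXXIV = 74
XI = 11
74 × 11 = 814

DCCCXIV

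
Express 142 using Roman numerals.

Convert 142 to Roman numerals:
  142 contains 1×100 (C)
  42 contains 1×40 (XL)
  2 contains 2×1 (II)

CXLII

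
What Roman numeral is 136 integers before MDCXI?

MDCXI = 1611
1611 - 136 = 1475

MCDLXXV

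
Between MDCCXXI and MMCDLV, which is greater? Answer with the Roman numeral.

MDCCXXI = 1721
MMCDLV = 2455
2455 is larger

MMCDLV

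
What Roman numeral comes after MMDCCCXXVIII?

MMDCCCXXVIII = 2828; next is 2829

MMDCCCXXIX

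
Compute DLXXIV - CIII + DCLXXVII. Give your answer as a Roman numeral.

DLXXIV = 574, CIII = 103, DCLXXVII = 677
574 - 103 = 471
471 + 677 = 1148

MCXLVIII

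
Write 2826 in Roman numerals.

Convert 2826 to Roman numerals:
  2826 contains 2×1000 (MM)
  826 contains 1×500 (D)
  326 contains 3×100 (CCC)
  26 contains 2×10 (XX)
  6 contains 1×5 (V)
  1 contains 1×1 (I)

MMDCCCXXVI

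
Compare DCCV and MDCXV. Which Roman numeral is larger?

DCCV = 705
MDCXV = 1615
1615 is larger

MDCXV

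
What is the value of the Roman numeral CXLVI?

CXLVI: C=100, XL=40, V=5, I=1
100 + 40 + 5 + 1 = 146

146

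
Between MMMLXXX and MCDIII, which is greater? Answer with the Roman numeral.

MMMLXXX = 3080
MCDIII = 1403
3080 is larger

MMMLXXX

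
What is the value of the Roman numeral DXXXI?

DXXXI: D=500, X=10, X=10, X=10, I=1
500 + 10 + 10 + 10 + 1 = 531

531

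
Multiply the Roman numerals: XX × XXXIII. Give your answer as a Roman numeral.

XX = 20
XXXIII = 33
20 × 33 = 660

DCLX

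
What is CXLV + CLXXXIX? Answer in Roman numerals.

CXLV = 145
CLXXXIX = 189
145 + 189 = 334

CCCXXXIV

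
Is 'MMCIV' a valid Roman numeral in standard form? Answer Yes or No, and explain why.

'MMCIV': Check the rules: uses only the symbols I, V, X, L, C, D, M; no symbol is repeated more than three times in a row; V, L and D each appear at most once; the only place a smaller symbol precedes a larger one is the allowed subtractive pair IV, the symbol right after such a pair (if any) is smaller than the pair's first symbol, and otherwise the values never increase from left to right. Value: M (1000) + M (1000) + C (100) + IV (4) = 2104. So it is a valid standard Roman numeral.

Yes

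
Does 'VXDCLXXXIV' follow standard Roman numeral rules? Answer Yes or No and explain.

'VXDCLXXXIV': V should not appear more than once

No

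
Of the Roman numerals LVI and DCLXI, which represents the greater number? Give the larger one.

LVI = 56
DCLXI = 661
661 is larger

DCLXI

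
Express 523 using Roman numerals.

Convert 523 to Roman numerals:
  523 contains 1×500 (D)
  23 contains 2×10 (XX)
  3 contains 3×1 (III)

DXXIII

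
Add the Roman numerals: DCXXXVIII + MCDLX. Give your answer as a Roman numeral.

DCXXXVIII = 638
MCDLX = 1460
638 + 1460 = 2098

MMXCVIII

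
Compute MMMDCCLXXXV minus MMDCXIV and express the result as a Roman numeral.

MMMDCCLXXXV = 3785
MMDCXIV = 2614
3785 - 2614 = 1171

MCLXXI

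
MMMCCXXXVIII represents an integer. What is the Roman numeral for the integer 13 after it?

MMMCCXXXVIII = 3238
3238 + 13 = 3251

MMMCCLI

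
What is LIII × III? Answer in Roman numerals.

LIII = 53
III = 3
53 × 3 = 159

CLIX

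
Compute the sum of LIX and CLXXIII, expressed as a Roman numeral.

LIX = 59
CLXXIII = 173
59 + 173 = 232

CCXXXII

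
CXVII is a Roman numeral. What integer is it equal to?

CXVII: C=100, X=10, V=5, I=1, I=1
100 + 10 + 5 + 1 + 1 = 117

117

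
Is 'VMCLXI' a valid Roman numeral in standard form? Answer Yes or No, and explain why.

'VMCLXI': Invalid subtractive combination: VM

No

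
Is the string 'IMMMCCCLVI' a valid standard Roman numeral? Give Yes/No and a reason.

'IMMMCCCLVI': Invalid subtractive combination: IM

No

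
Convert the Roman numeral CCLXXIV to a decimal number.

CCLXXIV: C=100, C=100, L=50, X=10, X=10, IV=4
100 + 100 + 50 + 10 + 10 + 4 = 274

274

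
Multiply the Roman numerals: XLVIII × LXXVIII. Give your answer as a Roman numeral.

XLVIII = 48
LXXVIII = 78
48 × 78 = 3744

MMMDCCXLIV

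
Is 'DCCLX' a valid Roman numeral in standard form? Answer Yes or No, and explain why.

'DCCLX': Check the rules: uses only the symbols I, V, X, L, C, D, M; no symbol is repeated more than three times in a row; V, L and D each appear at most once; no smaller symbol precedes a larger one (values never increase from left to right). Value: D (500) + C (100) + C (100) + L (50) + X (10) = 760. So it is a valid standard Roman numeral.

Yes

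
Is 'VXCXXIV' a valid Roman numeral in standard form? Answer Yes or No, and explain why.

'VXCXXIV': V should not appear more than once

No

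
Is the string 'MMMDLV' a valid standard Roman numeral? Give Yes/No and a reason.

'MMMDLV': Check the rules: uses only the symbols I, V, X, L, C, D, M; no symbol is repeated more than three times in a row; V, L and D each appear at most once; no smaller symbol precedes a larger one (values never increase from left to right). Value: M (1000) + M (1000) + M (1000) + D (500) + L (50) + V (5) = 3555. So it is a valid standard Roman numeral.

Yes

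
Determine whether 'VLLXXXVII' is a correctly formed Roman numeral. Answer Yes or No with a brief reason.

'VLLXXXVII': V should not appear more than once

No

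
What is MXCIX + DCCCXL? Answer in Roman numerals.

MXCIX = 1099
DCCCXL = 840
1099 + 840 = 1939

MCMXXXIX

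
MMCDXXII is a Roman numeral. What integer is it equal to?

MMCDXXII: M=1000, M=1000, CD=400, X=10, X=10, I=1, I=1
1000 + 1000 + 400 + 10 + 10 + 1 + 1 = 2422

2422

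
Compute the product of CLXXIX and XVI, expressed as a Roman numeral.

CLXXIX = 179
XVI = 16
179 × 16 = 2864

MMDCCCLXIV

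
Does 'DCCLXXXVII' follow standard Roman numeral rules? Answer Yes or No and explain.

'DCCLXXXVII': Check the rules: uses only the symbols I, V, X, L, C, D, M; no symbol is repeated more than three times in a row; V, L and D each appear at most once; no smaller symbol precedes a larger one (values never increase from left to right). Value: D (500) + C (100) + C (100) + L (50) + X (10) + X (10) + X (10) + V (5) + I (1) + I (1) = 787. So it is a valid standard Roman numeral.

Yes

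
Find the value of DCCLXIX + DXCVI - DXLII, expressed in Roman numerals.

DCCLXIX = 769, DXCVI = 596, DXLII = 542
769 + 596 = 1365
1365 - 542 = 823

DCCCXXIII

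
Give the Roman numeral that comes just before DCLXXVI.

DCLXXVI = 676, so the previous integer is 676 - 1 = 675

DCLXXV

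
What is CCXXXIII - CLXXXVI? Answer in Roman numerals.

CCXXXIII = 233
CLXXXVI = 186
233 - 186 = 47

XLVII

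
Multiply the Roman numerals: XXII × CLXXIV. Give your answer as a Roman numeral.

XXII = 22
CLXXIV = 174
22 × 174 = 3828

MMMDCCCXXVIII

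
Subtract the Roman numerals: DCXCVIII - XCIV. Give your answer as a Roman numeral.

DCXCVIII = 698
XCIV = 94
698 - 94 = 604

DCIV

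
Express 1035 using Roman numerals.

Convert 1035 to Roman numerals:
  1035 contains 1×1000 (M)
  35 contains 3×10 (XXX)
  5 contains 1×5 (V)

MXXXV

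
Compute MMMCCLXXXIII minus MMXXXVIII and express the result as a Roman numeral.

MMMCCLXXXIII = 3283
MMXXXVIII = 2038
3283 - 2038 = 1245

MCCXLV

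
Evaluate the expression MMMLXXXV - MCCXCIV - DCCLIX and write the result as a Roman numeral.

MMMLXXXV = 3085, MCCXCIV = 1294, DCCLIX = 759
3085 - 1294 = 1791
1791 - 759 = 1032

MXXXII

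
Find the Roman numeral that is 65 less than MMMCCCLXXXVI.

MMMCCCLXXXVI = 3386
3386 - 65 = 3321

MMMCCCXXI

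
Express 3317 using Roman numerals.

Convert 3317 to Roman numerals:
  3317 contains 3×1000 (MMM)
  317 contains 3×100 (CCC)
  17 contains 1×10 (X)
  7 contains 1×5 (V)
  2 contains 2×1 (II)

MMMCCCXVII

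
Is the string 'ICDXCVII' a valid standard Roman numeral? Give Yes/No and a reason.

'ICDXCVII': Invalid subtractive combination: IC

No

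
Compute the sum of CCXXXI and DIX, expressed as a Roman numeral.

CCXXXI = 231
DIX = 509
231 + 509 = 740

DCCXL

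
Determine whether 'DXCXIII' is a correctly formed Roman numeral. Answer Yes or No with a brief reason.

'DXCXIII': X cannot come right after the subtractive pair XC: once X is subtracted in XC, the next symbol must be smaller than X

No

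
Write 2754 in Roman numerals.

Convert 2754 to Roman numerals:
  2754 contains 2×1000 (MM)
  754 contains 1×500 (D)
  254 contains 2×100 (CC)
  54 contains 1×50 (L)
  4 contains 1×4 (IV)

MMDCCLIV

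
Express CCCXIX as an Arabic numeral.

CCCXIX: C=100, C=100, C=100, X=10, IX=9
100 + 100 + 100 + 10 + 9 = 319

319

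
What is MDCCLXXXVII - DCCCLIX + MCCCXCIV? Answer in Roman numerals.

MDCCLXXXVII = 1787, DCCCLIX = 859, MCCCXCIV = 1394
1787 - 859 = 928
928 + 1394 = 2322

MMCCCXXII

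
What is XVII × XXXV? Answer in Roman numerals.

XVII = 17
XXXV = 35
17 × 35 = 595

DXCV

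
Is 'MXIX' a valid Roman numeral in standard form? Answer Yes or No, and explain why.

'MXIX': Check the rules: uses only the symbols I, V, X, L, C, D, M; no symbol is repeated more than three times in a row; V, L and D each appear at most once; the only place a smaller symbol precedes a larger one is the allowed subtractive pair IX, the symbol right after such a pair (if any) is smaller than the pair's first symbol, and otherwise the values never increase from left to right. Value: M (1000) + X (10) + IX (9) = 1019. So it is a valid standard Roman numeral.

Yes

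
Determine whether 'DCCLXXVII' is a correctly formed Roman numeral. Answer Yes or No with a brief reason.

'DCCLXXVII': Check the rules: uses only the symbols I, V, X, L, C, D, M; no symbol is repeated more than three times in a row; V, L and D each appear at most once; no smaller symbol precedes a larger one (values never increase from left to right). Value: D (500) + C (100) + C (100) + L (50) + X (10) + X (10) + V (5) + I (1) + I (1) = 777. So it is a valid standard Roman numeral.

Yes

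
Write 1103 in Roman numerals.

Convert 1103 to Roman numerals:
  1103 contains 1×1000 (M)
  103 contains 1×100 (C)
  3 contains 3×1 (III)

MCIII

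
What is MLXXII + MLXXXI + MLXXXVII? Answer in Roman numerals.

MLXXII = 1072, MLXXXI = 1081, MLXXXVII = 1087
1072 + 1081 = 2153
2153 + 1087 = 3240

MMMCCXL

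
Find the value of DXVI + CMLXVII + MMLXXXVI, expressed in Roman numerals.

DXVI = 516, CMLXVII = 967, MMLXXXVI = 2086
516 + 967 = 1483
1483 + 2086 = 3569

MMMDLXIX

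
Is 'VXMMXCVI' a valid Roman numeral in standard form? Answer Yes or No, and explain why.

'VXMMXCVI': V should not appear more than once

No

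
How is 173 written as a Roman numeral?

Convert 173 to Roman numerals:
  173 contains 1×100 (C)
  73 contains 1×50 (L)
  23 contains 2×10 (XX)
  3 contains 3×1 (III)

CLXXIII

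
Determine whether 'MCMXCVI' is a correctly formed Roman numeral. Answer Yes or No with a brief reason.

'MCMXCVI': Check the rules: uses only the symbols I, V, X, L, C, D, M; no symbol is repeated more than three times in a row; V, L and D each appear at most once; the only places a smaller symbol precedes a larger one are the allowed subtractive pairs CM, XC, the symbol right after such a pair (if any) is smaller than the pair's first symbol, and otherwise the values never increase from left to right. Value: M (1000) + CM (900) + XC (90) + V (5) + I (1) = 1996. So it is a valid standard Roman numeral.

Yes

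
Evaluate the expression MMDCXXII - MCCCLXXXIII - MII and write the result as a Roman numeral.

MMDCXXII = 2622, MCCCLXXXIII = 1383, MII = 1002
2622 - 1383 = 1239
1239 - 1002 = 237

CCXXXVII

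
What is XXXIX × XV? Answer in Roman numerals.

XXXIX = 39
XV = 15
39 × 15 = 585

DLXXXV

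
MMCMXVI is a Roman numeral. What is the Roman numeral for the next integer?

MMCMXVI = 2916; next is 2917

MMCMXVII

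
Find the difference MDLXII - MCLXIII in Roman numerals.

MDLXII = 1562
MCLXIII = 1163
1562 - 1163 = 399

CCCXCIX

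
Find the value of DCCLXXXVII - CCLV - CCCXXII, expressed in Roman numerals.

DCCLXXXVII = 787, CCLV = 255, CCCXXII = 322
787 - 255 = 532
532 - 322 = 210

CCX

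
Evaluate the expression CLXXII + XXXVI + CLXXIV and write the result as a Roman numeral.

CLXXII = 172, XXXVI = 36, CLXXIV = 174
172 + 36 = 208
208 + 174 = 382

CCCLXXXII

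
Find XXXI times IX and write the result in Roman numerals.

XXXI = 31
IX = 9
31 × 9 = 279

CCLXXIX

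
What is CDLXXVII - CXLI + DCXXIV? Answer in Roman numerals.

CDLXXVII = 477, CXLI = 141, DCXXIV = 624
477 - 141 = 336
336 + 624 = 960

CMLX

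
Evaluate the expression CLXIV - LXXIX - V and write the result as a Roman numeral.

CLXIV = 164, LXXIX = 79, V = 5
164 - 79 = 85
85 - 5 = 80

LXXX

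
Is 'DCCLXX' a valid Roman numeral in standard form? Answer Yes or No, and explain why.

'DCCLXX': Check the rules: uses only the symbols I, V, X, L, C, D, M; no symbol is repeated more than three times in a row; V, L and D each appear at most once; no smaller symbol precedes a larger one (values never increase from left to right). Value: D (500) + C (100) + C (100) + L (50) + X (10) + X (10) = 770. So it is a valid standard Roman numeral.

Yes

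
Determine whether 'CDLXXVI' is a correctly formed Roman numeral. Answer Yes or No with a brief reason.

'CDLXXVI': Check the rules: uses only the symbols I, V, X, L, C, D, M; no symbol is repeated more than three times in a row; V, L and D each appear at most once; the only place a smaller symbol precedes a larger one is the allowed subtractive pair CD, the symbol right after such a pair (if any) is smaller than the pair's first symbol, and otherwise the values never increase from left to right. Value: CD (400) + L (50) + X (10) + X (10) + V (5) + I (1) = 476. So it is a valid standard Roman numeral.

Yes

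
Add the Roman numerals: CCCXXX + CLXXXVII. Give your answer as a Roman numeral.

CCCXXX = 330
CLXXXVII = 187
330 + 187 = 517

DXVII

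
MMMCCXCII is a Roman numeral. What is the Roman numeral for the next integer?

MMMCCXCII = 3292, so the next integer is 3292 + 1 = 3293

MMMCCXCIII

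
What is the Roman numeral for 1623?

Convert 1623 to Roman numerals:
  1623 contains 1×1000 (M)
  623 contains 1×500 (D)
  123 contains 1×100 (C)
  23 contains 2×10 (XX)
  3 contains 3×1 (III)

MDCXXIII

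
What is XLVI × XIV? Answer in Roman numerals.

XLVI = 46
XIV = 14
46 × 14 = 644

DCXLIV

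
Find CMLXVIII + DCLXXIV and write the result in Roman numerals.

CMLXVIII = 968
DCLXXIV = 674
968 + 674 = 1642

MDCXLII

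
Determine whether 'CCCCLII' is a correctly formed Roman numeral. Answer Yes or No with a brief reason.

'CCCCLII': More than 3 consecutive C's

No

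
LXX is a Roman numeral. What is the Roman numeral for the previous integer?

LXX = 70, so the previous integer is 70 - 1 = 69

LXIX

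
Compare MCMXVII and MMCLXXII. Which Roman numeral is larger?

MCMXVII = 1917
MMCLXXII = 2172
2172 is larger

MMCLXXII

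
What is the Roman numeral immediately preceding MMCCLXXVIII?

MMCCLXXVIII = 2278, so the previous integer is 2278 - 1 = 2277

MMCCLXXVII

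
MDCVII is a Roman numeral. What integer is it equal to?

MDCVII: M=1000, D=500, C=100, V=5, I=1, I=1
1000 + 500 + 100 + 5 + 1 + 1 = 1607

1607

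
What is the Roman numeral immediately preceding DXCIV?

DXCIV = 594; previous is 593

DXCIII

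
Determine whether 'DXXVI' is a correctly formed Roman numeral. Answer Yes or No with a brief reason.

'DXXVI': Check the rules: uses only the symbols I, V, X, L, C, D, M; no symbol is repeated more than three times in a row; V, L and D each appear at most once; no smaller symbol precedes a larger one (values never increase from left to right). Value: D (500) + X (10) + X (10) + V (5) + I (1) = 526. So it is a valid standard Roman numeral.

Yes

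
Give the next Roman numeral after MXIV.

MXIV = 1014, so the next integer is 1014 + 1 = 1015

MXV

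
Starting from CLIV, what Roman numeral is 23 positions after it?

CLIV = 154
154 + 23 = 177

CLXXVII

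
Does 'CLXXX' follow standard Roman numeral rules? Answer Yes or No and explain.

'CLXXX': Check the rules: uses only the symbols I, V, X, L, C, D, M; no symbol is repeated more than three times in a row; V, L and D each appear at most once; no smaller symbol precedes a larger one (values never increase from left to right). Value: C (100) + L (50) + X (10) + X (10) + X (10) = 180. So it is a valid standard Roman numeral.

Yes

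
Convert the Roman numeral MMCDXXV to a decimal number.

MMCDXXV: M=1000, M=1000, CD=400, X=10, X=10, V=5
1000 + 1000 + 400 + 10 + 10 + 5 = 2425

2425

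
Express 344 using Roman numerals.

Convert 344 to Roman numerals:
  344 contains 3×100 (CCC)
  44 contains 1×40 (XL)
  4 contains 1×4 (IV)

CCCXLIV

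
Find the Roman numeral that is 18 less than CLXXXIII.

CLXXXIII = 183
183 - 18 = 165

CLXV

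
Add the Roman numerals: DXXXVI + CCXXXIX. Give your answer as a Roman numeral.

DXXXVI = 536
CCXXXIX = 239
536 + 239 = 775

DCCLXXV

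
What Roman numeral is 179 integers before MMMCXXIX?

MMMCXXIX = 3129
3129 - 179 = 2950

MMCML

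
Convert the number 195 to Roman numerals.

Convert 195 to Roman numerals:
  195 contains 1×100 (C)
  95 contains 1×90 (XC)
  5 contains 1×5 (V)

CXCV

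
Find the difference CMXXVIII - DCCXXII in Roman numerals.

CMXXVIII = 928
DCCXXII = 722
928 - 722 = 206

CCVI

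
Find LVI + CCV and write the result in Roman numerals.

LVI = 56
CCV = 205
56 + 205 = 261

CCLXI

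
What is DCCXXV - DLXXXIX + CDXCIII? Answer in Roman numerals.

DCCXXV = 725, DLXXXIX = 589, CDXCIII = 493
725 - 589 = 136
136 + 493 = 629

DCXXIX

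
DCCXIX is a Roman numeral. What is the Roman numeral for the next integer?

DCCXIX = 719, so the next integer is 719 + 1 = 720

DCCXX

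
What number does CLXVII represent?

CLXVII: C=100, L=50, X=10, V=5, I=1, I=1
100 + 50 + 10 + 5 + 1 + 1 = 167

167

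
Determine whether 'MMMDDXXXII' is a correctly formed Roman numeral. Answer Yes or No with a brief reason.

'MMMDDXXXII': D should not appear more than once

No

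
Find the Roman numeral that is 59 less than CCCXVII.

CCCXVII = 317
317 - 59 = 258

CCLVIII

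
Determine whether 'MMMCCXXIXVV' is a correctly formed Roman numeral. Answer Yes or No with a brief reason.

'MMMCCXXIXVV': V should not appear more than once

No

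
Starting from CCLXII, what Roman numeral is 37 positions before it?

CCLXII = 262
262 - 37 = 225

CCXXV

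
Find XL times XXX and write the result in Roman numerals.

XL = 40
XXX = 30
40 × 30 = 1200

MCC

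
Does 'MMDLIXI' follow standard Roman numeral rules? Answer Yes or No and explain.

'MMDLIXI': I cannot come right after the subtractive pair IX: once I is subtracted in IX, the next symbol must be smaller than I

No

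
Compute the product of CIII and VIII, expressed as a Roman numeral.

CIII = 103
VIII = 8
103 × 8 = 824

DCCCXXIV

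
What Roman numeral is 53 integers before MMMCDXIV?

MMMCDXIV = 3414
3414 - 53 = 3361

MMMCCCLXI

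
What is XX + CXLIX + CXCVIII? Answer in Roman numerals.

XX = 20, CXLIX = 149, CXCVIII = 198
20 + 149 = 169
169 + 198 = 367

CCCLXVII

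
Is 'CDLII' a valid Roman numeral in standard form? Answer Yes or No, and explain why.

'CDLII': Check the rules: uses only the symbols I, V, X, L, C, D, M; no symbol is repeated more than three times in a row; V, L and D each appear at most once; the only place a smaller symbol precedes a larger one is the allowed subtractive pair CD, the symbol right after such a pair (if any) is smaller than the pair's first symbol, and otherwise the values never increase from left to right. Value: CD (400) + L (50) + I (1) + I (1) = 452. So it is a valid standard Roman numeral.

Yes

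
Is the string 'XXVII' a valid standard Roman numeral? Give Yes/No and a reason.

'XXVII': Check the rules: uses only the symbols I, V, X, L, C, D, M; no symbol is repeated more than three times in a row; V, L and D each appear at most once; no smaller symbol precedes a larger one (values never increase from left to right). Value: X (10) + X (10) + V (5) + I (1) + I (1) = 27. So it is a valid standard Roman numeral.

Yes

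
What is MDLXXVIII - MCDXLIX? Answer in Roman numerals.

MDLXXVIII = 1578
MCDXLIX = 1449
1578 - 1449 = 129

CXXIX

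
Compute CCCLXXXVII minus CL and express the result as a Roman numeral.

CCCLXXXVII = 387
CL = 150
387 - 150 = 237

CCXXXVII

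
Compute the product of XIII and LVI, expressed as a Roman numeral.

XIII = 13
LVI = 56
13 × 56 = 728

DCCXXVIII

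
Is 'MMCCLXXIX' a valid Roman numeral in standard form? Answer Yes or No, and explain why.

'MMCCLXXIX': Check the rules: uses only the symbols I, V, X, L, C, D, M; no symbol is repeated more than three times in a row; V, L and D each appear at most once; the only place a smaller symbol precedes a larger one is the allowed subtractive pair IX, the symbol right after such a pair (if any) is smaller than the pair's first symbol, and otherwise the values never increase from left to right. Value: M (1000) + M (1000) + C (100) + C (100) + L (50) + X (10) + X (10) + IX (9) = 2279. So it is a valid standard Roman numeral.

Yes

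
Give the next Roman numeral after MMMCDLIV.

MMMCDLIV = 3454, so the next integer is 3454 + 1 = 3455

MMMCDLV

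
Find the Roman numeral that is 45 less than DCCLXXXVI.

DCCLXXXVI = 786
786 - 45 = 741

DCCXLI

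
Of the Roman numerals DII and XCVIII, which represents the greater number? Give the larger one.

DII = 502
XCVIII = 98
502 is larger

DII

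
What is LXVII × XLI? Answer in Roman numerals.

LXVII = 67
XLI = 41
67 × 41 = 2747

MMDCCXLVII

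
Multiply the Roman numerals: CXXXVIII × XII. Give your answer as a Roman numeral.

CXXXVIII = 138
XII = 12
138 × 12 = 1656

MDCLVI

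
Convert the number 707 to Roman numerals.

Convert 707 to Roman numerals:
  707 contains 1×500 (D)
  207 contains 2×100 (CC)
  7 contains 1×5 (V)
  2 contains 2×1 (II)

DCCVII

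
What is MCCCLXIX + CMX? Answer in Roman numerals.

MCCCLXIX = 1369
CMX = 910
1369 + 910 = 2279

MMCCLXXIX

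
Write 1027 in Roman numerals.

Convert 1027 to Roman numerals:
  1027 contains 1×1000 (M)
  27 contains 2×10 (XX)
  7 contains 1×5 (V)
  2 contains 2×1 (II)

MXXVII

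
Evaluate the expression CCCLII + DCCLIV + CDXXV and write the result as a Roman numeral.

CCCLII = 352, DCCLIV = 754, CDXXV = 425
352 + 754 = 1106
1106 + 425 = 1531

MDXXXI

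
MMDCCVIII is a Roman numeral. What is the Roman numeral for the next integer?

MMDCCVIII = 2708; next is 2709

MMDCCIX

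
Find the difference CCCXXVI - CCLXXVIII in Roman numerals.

CCCXXVI = 326
CCLXXVIII = 278
326 - 278 = 48

XLVIII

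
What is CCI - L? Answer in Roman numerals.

CCI = 201
L = 50
201 - 50 = 151

CLI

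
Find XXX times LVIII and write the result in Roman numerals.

XXX = 30
LVIII = 58
30 × 58 = 1740

MDCCXL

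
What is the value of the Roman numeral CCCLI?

CCCLI: C=100, C=100, C=100, L=50, I=1
100 + 100 + 100 + 50 + 1 = 351

351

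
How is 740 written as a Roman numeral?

Convert 740 to Roman numerals:
  740 contains 1×500 (D)
  240 contains 2×100 (CC)
  40 contains 1×40 (XL)

DCCXL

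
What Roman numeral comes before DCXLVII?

DCXLVII = 647; previous is 646

DCXLVI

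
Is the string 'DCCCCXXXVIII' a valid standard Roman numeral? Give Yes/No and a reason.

'DCCCCXXXVIII': More than 3 consecutive C's

No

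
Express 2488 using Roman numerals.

Convert 2488 to Roman numerals:
  2488 contains 2×1000 (MM)
  488 contains 1×400 (CD)
  88 contains 1×50 (L)
  38 contains 3×10 (XXX)
  8 contains 1×5 (V)
  3 contains 3×1 (III)

MMCDLXXXVIII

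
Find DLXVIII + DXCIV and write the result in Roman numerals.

DLXVIII = 568
DXCIV = 594
568 + 594 = 1162

MCLXII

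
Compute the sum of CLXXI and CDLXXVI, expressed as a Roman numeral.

CLXXI = 171
CDLXXVI = 476
171 + 476 = 647

DCXLVII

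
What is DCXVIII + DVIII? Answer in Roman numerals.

DCXVIII = 618
DVIII = 508
618 + 508 = 1126

MCXXVI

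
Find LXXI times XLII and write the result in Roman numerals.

LXXI = 71
XLII = 42
71 × 42 = 2982

MMCMLXXXII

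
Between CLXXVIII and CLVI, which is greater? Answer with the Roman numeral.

CLXXVIII = 178
CLVI = 156
178 is larger

CLXXVIII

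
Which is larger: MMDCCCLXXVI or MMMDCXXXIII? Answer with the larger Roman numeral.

MMDCCCLXXVI = 2876
MMMDCXXXIII = 3633
3633 is larger

MMMDCXXXIII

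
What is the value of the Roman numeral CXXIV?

CXXIV: C=100, X=10, X=10, IV=4
100 + 10 + 10 + 4 = 124

124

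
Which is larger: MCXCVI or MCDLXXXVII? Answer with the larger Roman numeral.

MCXCVI = 1196
MCDLXXXVII = 1487
1487 is larger

MCDLXXXVII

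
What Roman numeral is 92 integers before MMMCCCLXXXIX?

MMMCCCLXXXIX = 3389
3389 - 92 = 3297

MMMCCXCVII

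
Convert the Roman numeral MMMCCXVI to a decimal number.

MMMCCXVI: M=1000, M=1000, M=1000, C=100, C=100, X=10, V=5, I=1
1000 + 1000 + 1000 + 100 + 100 + 10 + 5 + 1 = 3216

3216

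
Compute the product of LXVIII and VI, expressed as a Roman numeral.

LXVIII = 68
VI = 6
68 × 6 = 408

CDVIII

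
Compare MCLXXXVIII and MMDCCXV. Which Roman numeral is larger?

MCLXXXVIII = 1188
MMDCCXV = 2715
2715 is larger

MMDCCXV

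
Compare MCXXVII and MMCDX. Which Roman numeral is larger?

MCXXVII = 1127
MMCDX = 2410
2410 is larger

MMCDX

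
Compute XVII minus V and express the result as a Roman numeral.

XVII = 17
V = 5
17 - 5 = 12

XII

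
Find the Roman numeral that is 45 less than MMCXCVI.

MMCXCVI = 2196
2196 - 45 = 2151

MMCLI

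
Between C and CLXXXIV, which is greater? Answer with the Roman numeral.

C = 100
CLXXXIV = 184
184 is larger

CLXXXIV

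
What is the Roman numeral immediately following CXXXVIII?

CXXXVIII = 138; next is 139

CXXXIX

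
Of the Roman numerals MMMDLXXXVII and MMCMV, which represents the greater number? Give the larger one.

MMMDLXXXVII = 3587
MMCMV = 2905
3587 is larger

MMMDLXXXVII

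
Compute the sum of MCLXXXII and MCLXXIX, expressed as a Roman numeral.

MCLXXXII = 1182
MCLXXIX = 1179
1182 + 1179 = 2361

MMCCCLXI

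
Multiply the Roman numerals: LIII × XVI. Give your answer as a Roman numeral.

LIII = 53
XVI = 16
53 × 16 = 848

DCCCXLVIII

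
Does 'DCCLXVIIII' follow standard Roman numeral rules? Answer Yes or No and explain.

'DCCLXVIIII': More than 3 consecutive I's

No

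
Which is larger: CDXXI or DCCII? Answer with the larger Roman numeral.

CDXXI = 421
DCCII = 702
702 is larger

DCCII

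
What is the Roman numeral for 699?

Convert 699 to Roman numerals:
  699 contains 1×500 (D)
  199 contains 1×100 (C)
  99 contains 1×90 (XC)
  9 contains 1×9 (IX)

DCXCIX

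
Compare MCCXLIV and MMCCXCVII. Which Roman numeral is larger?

MCCXLIV = 1244
MMCCXCVII = 2297
2297 is larger

MMCCXCVII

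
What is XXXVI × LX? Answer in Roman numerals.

XXXVI = 36
LX = 60
36 × 60 = 2160

MMCLX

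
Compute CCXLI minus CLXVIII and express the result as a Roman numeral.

CCXLI = 241
CLXVIII = 168
241 - 168 = 73

LXXIII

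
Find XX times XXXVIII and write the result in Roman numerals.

XX = 20
XXXVIII = 38
20 × 38 = 760

DCCLX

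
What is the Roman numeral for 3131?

Convert 3131 to Roman numerals:
  3131 contains 3×1000 (MMM)
  131 contains 1×100 (C)
  31 contains 3×10 (XXX)
  1 contains 1×1 (I)

MMMCXXXI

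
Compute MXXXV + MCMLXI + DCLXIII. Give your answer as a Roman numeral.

MXXXV = 1035, MCMLXI = 1961, DCLXIII = 663
1035 + 1961 = 2996
2996 + 663 = 3659

MMMDCLIX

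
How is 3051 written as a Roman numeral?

Convert 3051 to Roman numerals:
  3051 contains 3×1000 (MMM)
  51 contains 1×50 (L)
  1 contains 1×1 (I)

MMMLI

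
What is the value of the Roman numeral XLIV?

XLIV: XL=40, IV=4
40 + 4 = 44

44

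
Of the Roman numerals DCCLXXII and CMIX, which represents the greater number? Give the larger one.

DCCLXXII = 772
CMIX = 909
909 is larger

CMIX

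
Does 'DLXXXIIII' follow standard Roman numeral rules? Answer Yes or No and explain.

'DLXXXIIII': More than 3 consecutive I's

No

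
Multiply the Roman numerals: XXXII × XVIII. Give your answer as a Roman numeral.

XXXII = 32
XVIII = 18
32 × 18 = 576

DLXXVI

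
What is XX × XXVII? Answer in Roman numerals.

XX = 20
XXVII = 27
20 × 27 = 540

DXL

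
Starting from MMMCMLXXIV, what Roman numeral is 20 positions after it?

MMMCMLXXIV = 3974
3974 + 20 = 3994

MMMCMXCIV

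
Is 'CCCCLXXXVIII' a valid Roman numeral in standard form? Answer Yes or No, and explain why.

'CCCCLXXXVIII': More than 3 consecutive C's

No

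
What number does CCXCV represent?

CCXCV: C=100, C=100, XC=90, V=5
100 + 100 + 90 + 5 = 295

295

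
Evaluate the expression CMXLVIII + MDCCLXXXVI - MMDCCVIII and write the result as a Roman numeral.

CMXLVIII = 948, MDCCLXXXVI = 1786, MMDCCVIII = 2708
948 + 1786 = 2734
2734 - 2708 = 26

XXVI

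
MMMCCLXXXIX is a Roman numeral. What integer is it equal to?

MMMCCLXXXIX: M=1000, M=1000, M=1000, C=100, C=100, L=50, X=10, X=10, X=10, IX=9
1000 + 1000 + 1000 + 100 + 100 + 50 + 10 + 10 + 10 + 9 = 3289

3289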